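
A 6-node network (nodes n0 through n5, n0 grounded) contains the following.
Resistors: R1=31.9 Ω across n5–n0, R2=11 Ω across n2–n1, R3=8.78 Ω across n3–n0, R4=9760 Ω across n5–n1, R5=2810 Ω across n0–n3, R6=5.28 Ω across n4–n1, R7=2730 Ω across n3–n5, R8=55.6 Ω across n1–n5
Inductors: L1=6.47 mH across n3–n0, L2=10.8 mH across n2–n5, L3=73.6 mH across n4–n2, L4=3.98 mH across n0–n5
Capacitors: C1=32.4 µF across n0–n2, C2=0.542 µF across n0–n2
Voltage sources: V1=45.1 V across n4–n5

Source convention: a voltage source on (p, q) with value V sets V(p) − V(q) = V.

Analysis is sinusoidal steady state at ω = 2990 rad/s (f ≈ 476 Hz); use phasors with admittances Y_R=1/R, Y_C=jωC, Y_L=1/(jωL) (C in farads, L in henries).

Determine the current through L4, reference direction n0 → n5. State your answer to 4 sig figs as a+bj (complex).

Apply KCL at each of the 5 non-ground nodes and solve the resulting linear system.
Node n1: branches {R2, R4, R6, R8} → V_1 = 23.38-21.45j
Node n2: branches {R2, C1, L2, L3, C2} → V_2 = 0.3946-20.97j
Node n3: branches {R3, R5, L1, R7} → V_3 = 0.005463-0.06677j
Node n4: branches {R6, L3, V1} → V_4 = 37.39-21.66j
Node n5: branches {R1, R4, L2, R7, R8, L4, V1} → V_5 = -7.713-21.66j
Source currents: i(V1)=-2.649+0.2084j

1.820-0.6482j A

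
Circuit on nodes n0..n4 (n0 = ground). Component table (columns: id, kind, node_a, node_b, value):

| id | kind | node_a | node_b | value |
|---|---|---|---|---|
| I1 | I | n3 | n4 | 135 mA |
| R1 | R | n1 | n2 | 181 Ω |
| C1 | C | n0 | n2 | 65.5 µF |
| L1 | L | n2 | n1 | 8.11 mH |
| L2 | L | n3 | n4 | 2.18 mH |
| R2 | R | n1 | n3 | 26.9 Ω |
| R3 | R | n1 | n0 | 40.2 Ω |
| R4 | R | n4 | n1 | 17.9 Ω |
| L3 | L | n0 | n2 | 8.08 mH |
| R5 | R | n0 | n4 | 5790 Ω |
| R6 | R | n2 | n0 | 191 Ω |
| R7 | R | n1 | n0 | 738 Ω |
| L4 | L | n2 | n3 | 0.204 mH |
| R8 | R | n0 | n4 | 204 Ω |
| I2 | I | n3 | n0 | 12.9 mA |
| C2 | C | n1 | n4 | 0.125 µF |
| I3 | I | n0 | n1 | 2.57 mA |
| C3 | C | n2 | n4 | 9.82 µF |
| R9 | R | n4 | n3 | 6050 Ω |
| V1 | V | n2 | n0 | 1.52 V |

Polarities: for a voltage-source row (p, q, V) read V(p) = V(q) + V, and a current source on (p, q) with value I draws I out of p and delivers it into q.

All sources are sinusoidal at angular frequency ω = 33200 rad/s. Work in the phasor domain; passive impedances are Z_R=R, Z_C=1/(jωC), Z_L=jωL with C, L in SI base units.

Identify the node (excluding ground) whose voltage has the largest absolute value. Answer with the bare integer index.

MNA unknowns: 4 node voltages V₁..V_4 plus 1 source current (V1)
I1: z[3]−=0.135, z[4]+=0.135
R1: Y=0.005525+0.000j on G[1,2]
C1: Y=0.000+2.175j on G[0,2]
L1: Y=0.000-0.003714j on G[2,1]
L2: Y=0.000-0.01382j on G[3,4]
R2: Y=0.03717+0.000j on G[1,3]
R3: Y=0.02488+0.000j on G[1,0]
R4: Y=0.05587+0.000j on G[4,1]
L3: Y=0.000-0.003728j on G[0,2]
R5: Y=0.0001727+0.000j on G[0,4]
R6: Y=0.005236+0.000j on G[2,0]
R7: Y=0.001355+0.000j on G[1,0]
L4: Y=0.000-0.1476j on G[2,3]
R8: Y=0.004902+0.000j on G[0,4]
I2: z[3]−=0.0129, z[0]+=0.0129
C2: Y=0.000+0.004150j on G[1,4]
I3: z[0]−=0.00257, z[1]+=0.00257
C3: Y=0.000+0.3260j on G[2,4]
R9: Y=0.0001653+0.000j on G[4,3]
V1: row V2−V0=1.52, i_V1 at 2,0
solve → V1=1.184-0.4322j, V2=1.520+0.000j, V3=1.390-0.9896j, V4=1.504-0.3085j
aux → i_V1=-0.05697-3.287j

3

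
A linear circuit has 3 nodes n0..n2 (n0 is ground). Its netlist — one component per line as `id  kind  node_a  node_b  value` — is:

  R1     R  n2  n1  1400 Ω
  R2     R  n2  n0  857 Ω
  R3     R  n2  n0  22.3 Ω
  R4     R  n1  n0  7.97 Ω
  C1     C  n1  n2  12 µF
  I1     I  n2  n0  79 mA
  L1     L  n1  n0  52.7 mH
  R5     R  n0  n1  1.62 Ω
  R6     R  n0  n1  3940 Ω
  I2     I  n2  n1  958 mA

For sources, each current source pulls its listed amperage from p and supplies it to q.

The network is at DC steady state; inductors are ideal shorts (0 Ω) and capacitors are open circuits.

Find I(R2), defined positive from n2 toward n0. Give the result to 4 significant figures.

-0.02590 A

Element admittances at DC:
  Y(R1) = 0.0007143 S between n2,n1
  Y(R2) = 0.001167 S between n2,n0
  Y(R3) = 0.04484 S between n2,n0
  Y(R4) = 0.1255 S between n1,n0
  Y(C1) = 0.000 S between n1,n2
  I1: injects 0.079 A into n0 (from n2)
  L1: short n1↔n0 (DC inductor)
  Y(R5) = 0.6173 S between n0,n1
  Y(R6) = 0.0002538 S between n0,n1
  I2: injects 0.958 A into n1 (from n2)
Assemble and solve the 3×3 MNA system:
  V(n1)=0.000  V(n2)=-22.19
  i(L1)=0.9421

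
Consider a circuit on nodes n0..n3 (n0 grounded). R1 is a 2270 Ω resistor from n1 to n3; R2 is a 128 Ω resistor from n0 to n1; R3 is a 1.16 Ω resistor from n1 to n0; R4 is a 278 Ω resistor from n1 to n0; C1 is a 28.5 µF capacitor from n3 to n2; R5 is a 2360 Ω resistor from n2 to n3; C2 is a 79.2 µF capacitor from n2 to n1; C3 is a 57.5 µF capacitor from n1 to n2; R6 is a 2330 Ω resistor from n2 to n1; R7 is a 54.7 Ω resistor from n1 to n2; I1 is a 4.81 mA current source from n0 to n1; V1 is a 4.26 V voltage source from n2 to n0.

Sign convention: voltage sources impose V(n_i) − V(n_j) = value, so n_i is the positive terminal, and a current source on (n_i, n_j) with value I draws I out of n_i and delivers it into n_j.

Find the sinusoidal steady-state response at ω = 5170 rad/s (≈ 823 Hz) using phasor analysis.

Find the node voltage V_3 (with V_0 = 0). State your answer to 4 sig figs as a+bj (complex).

MNA unknowns: 3 node voltages V₁..V_3 plus 1 source current (V1)
R1: Y=0.0004405+0.000j on G[1,3]
R2: Y=0.007812+0.000j on G[0,1]
R3: Y=0.8621+0.000j on G[1,0]
R4: Y=0.003597+0.000j on G[1,0]
C1: Y=0.000+0.1473j on G[3,2]
R5: Y=0.0004237+0.000j on G[2,3]
C2: Y=0.000+0.4095j on G[2,1]
C3: Y=0.000+0.2973j on G[1,2]
R6: Y=0.0004292+0.000j on G[2,1]
R7: Y=0.01828+0.000j on G[1,2]
I1: z[0]−=0.00481, z[1]+=0.00481
V1: row V2−V0=4.26, i_V1 at 2,0
solve → V1=1.701+2.026j, V2=4.260+0.000j, V3=4.266+0.007686j
aux → i_V1=-1.481-1.770j

4.266+0.007686j V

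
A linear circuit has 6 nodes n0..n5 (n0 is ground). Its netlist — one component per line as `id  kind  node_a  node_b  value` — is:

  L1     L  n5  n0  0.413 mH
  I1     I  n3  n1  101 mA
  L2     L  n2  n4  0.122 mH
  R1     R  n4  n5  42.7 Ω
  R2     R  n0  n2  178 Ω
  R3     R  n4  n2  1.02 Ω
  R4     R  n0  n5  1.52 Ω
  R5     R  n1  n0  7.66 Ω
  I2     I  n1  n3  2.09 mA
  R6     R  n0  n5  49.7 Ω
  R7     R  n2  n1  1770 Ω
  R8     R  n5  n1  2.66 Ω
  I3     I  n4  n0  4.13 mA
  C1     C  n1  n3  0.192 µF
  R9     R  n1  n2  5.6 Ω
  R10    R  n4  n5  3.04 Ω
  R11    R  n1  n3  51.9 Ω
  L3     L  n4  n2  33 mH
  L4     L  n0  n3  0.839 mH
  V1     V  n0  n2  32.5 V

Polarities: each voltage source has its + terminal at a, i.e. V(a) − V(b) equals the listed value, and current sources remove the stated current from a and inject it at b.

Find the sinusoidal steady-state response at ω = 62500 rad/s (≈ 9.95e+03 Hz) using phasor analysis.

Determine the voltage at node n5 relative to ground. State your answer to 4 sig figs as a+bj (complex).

Apply KCL at each of the 5 non-ground nodes and solve the resulting linear system.
Node n1: branches {I1, R5, I2, R7, R8, C1, R9, R11} → V_1 = -13.78-0.5418j
Node n2: branches {L2, R2, R3, R7, R9, L3, V1} → V_2 = -32.50+0.000j
Node n3: branches {I1, I2, C1, R11, L4} → V_3 = -13.42-14.05j
Node n4: branches {L2, R1, R3, I3, R10, L3} → V_4 = -26.70+0.4916j
Node n5: branches {L1, R1, R4, R6, R8, R10} → V_5 = -10.37-0.3072j
Source currents: i(V1)=-9.286+0.3786j

-10.37-0.3072j V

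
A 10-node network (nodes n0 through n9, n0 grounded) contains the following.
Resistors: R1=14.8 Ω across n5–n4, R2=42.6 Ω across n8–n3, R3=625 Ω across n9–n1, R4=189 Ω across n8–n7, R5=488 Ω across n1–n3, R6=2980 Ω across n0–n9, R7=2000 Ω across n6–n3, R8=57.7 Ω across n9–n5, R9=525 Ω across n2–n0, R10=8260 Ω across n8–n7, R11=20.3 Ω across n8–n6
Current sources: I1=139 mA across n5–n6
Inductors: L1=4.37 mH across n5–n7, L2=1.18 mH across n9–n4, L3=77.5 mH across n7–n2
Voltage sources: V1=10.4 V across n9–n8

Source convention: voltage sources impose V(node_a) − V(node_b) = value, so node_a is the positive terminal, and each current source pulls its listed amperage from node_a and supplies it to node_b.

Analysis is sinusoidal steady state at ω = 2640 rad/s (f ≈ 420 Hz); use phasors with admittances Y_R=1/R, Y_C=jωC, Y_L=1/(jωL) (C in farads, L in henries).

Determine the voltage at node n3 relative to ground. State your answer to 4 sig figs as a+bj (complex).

-8.040+0.5746j V

Element admittances at ω=2640 rad/s:
  Y(R1) = 0.06757+0.000j S between n5,n4
  Y(R2) = 0.02347+0.000j S between n8,n3
  I1: injects 0.139 A into n6 (from n5)
  Y(R3) = 0.001600+0.000j S between n9,n1
  Y(R4) = 0.005291+0.000j S between n8,n7
  Y(R5) = 0.002049+0.000j S between n1,n3
  Y(R6) = 0.0003356+0.000j S between n0,n9
  Y(R7) = 0.0005000+0.000j S between n6,n3
  Y(R8) = 0.01733+0.000j S between n9,n5
  Y(L1) = 0.000-0.08668j S between n5,n7
  Y(R9) = 0.001905+0.000j S between n2,n0
  Y(L2) = 0.000-0.3210j S between n9,n4
  Y(R10) = 0.0001211+0.000j S between n8,n7
  Y(L3) = 0.000-0.004888j S between n7,n2
  Y(R11) = 0.04926+0.000j S between n8,n6
  V1: constraint V(n9)−V(n8) = 10.4
Assemble and solve the 10×10 MNA system:
  V(n1)=-3.670+0.5746j  V(n2)=-0.3396-0.1012j  V(n3)=-8.040+0.5746j  V(n4)=1.897+0.1233j  V(n5)=-0.2475+0.2692j  V(n6)=-5.675+0.5746j  V(n7)=-0.3001-0.2336j  V(n8)=-8.472+0.5746j  V(n9)=1.928+0.5746j
  i(V1)=-0.1922+0.004374j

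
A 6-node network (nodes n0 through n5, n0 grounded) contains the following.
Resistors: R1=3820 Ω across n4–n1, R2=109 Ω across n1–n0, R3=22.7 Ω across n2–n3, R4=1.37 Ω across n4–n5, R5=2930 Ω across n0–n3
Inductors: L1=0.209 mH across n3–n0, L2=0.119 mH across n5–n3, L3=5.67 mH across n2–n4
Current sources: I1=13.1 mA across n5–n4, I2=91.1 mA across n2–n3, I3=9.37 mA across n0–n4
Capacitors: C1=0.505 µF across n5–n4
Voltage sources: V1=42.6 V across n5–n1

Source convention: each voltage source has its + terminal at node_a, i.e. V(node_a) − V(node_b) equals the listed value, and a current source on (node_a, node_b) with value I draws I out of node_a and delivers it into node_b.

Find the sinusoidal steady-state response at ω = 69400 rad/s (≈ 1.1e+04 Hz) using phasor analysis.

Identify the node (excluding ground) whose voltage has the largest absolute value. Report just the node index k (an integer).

1

Element admittances at ω=69400 rad/s:
  Y(R1) = 0.0002618+0.000j S between n4,n1
  Y(R2) = 0.009174+0.000j S between n1,n0
  Y(L1) = 0.000-0.06894j S between n3,n0
  I1: injects 0.0131 A into n4 (from n5)
  I2: injects 0.0911 A into n3 (from n2)
  Y(C1) = 0.000+0.03505j S between n5,n4
  Y(R3) = 0.04405+0.000j S between n2,n3
  Y(R4) = 0.7299+0.000j S between n4,n5
  Y(L2) = 0.000-0.1211j S between n5,n3
  I3: injects 0.00937 A into n4 (from n0)
  Y(R5) = 0.0003413+0.000j S between n0,n3
  Y(L3) = 0.000-0.002541j S between n2,n4
  V1: constraint V(n5)−V(n1) = 42.6
Assemble and solve the 6×6 MNA system:
  V(n1)=-40.82+8.663j  V(n2)=-0.7000+5.418j  V(n3)=1.180+5.561j  V(n4)=1.789+8.671j  V(n5)=1.784+8.663j
  i(V1)=-0.3856+0.07947j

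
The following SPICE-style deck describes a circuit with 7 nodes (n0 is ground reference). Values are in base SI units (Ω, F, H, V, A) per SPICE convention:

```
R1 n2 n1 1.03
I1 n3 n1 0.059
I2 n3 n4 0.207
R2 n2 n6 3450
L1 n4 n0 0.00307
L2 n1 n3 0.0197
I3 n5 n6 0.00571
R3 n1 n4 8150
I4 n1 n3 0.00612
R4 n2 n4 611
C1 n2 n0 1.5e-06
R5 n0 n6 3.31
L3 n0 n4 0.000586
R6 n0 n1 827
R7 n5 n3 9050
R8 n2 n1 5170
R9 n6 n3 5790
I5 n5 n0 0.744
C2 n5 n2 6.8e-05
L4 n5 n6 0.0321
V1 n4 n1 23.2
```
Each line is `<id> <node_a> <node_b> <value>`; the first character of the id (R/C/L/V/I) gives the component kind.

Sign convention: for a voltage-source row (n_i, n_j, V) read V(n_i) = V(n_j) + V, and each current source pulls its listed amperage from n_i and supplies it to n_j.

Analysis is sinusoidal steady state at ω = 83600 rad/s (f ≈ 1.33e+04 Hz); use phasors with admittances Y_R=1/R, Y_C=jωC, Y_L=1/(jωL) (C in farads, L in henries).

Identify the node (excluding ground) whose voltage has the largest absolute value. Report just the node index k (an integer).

MNA unknowns: 6 node voltages V₁..V_6 plus 1 source current (V1)
R1: Y=0.9709+0.000j on G[2,1]
I1: z[3]−=0.059, z[1]+=0.059
I2: z[3]−=0.207, z[4]+=0.207
R2: Y=0.0002899+0.000j on G[2,6]
L1: Y=0.000-0.003896j on G[4,0]
L2: Y=0.000-0.0006072j on G[1,3]
I3: z[5]−=0.00571, z[6]+=0.00571
R3: Y=0.0001227+0.000j on G[1,4]
I4: z[1]−=0.00612, z[3]+=0.00612
R4: Y=0.001637+0.000j on G[2,4]
C1: Y=0.000+0.1254j on G[2,0]
R5: Y=0.3021+0.000j on G[0,6]
L3: Y=0.000-0.02041j on G[0,4]
R6: Y=0.001209+0.000j on G[0,1]
R7: Y=0.0001105+0.000j on G[5,3]
R8: Y=0.0001934+0.000j on G[2,1]
R9: Y=0.0001727+0.000j on G[6,3]
I5: z[5]−=0.744, z[0]+=0.744
C2: Y=0.000+5.685j on G[5,2]
L4: Y=0.000-0.0003726j on G[5,6]
V1: row V4−V1=23.2, i_V1 at 4,1
solve → V1=5.814+8.277j, V2=6.021+7.461j, V3=-156.7-345.6j, V4=29.01+8.277j, V5=6.014+7.596j, V6=-0.05520-0.1976j
aux → i_V1=-0.03468+0.7040j

3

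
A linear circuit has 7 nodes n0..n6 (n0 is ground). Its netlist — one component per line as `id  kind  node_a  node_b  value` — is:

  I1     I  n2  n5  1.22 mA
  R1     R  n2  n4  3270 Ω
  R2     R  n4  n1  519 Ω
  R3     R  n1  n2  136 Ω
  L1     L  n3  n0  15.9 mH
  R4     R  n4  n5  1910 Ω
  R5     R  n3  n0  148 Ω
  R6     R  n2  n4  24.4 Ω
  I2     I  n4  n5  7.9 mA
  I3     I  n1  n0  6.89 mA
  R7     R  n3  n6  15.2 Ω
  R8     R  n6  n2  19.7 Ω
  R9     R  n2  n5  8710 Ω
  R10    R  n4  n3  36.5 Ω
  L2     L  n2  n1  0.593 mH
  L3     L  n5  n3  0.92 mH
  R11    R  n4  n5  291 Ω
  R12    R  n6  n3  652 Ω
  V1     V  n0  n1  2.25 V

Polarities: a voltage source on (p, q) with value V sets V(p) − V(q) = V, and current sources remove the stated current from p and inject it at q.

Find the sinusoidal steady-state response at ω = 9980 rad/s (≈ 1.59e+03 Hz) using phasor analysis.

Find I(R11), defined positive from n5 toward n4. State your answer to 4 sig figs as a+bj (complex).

MNA unknowns: 6 node voltages V₁..V_6 plus 1 source current (V1)
I1: z[2]−=0.00122, z[5]+=0.00122
R1: Y=0.0003058+0.000j on G[2,4]
R2: Y=0.001927+0.000j on G[4,1]
R3: Y=0.007353+0.000j on G[1,2]
L1: Y=0.000-0.006302j on G[3,0]
R4: Y=0.0005236+0.000j on G[4,5]
R5: Y=0.006757+0.000j on G[3,0]
R6: Y=0.04098+0.000j on G[2,4]
I2: z[4]−=0.0079, z[5]+=0.0079
I3: z[1]−=0.00689, z[0]+=0.00689
R7: Y=0.06579+0.000j on G[3,6]
R8: Y=0.05076+0.000j on G[6,2]
R9: Y=0.0001148+0.000j on G[2,5]
R10: Y=0.02740+0.000j on G[4,3]
L2: Y=0.000-0.1690j on G[2,1]
L3: Y=0.000-0.1089j on G[5,3]
R11: Y=0.003436+0.000j on G[4,5]
R12: Y=0.001534+0.000j on G[6,3]
V1: row V0−V1=2.25, i_V1 at 0,1
solve → V1=-2.250+0.000j, V2=-2.186+0.07292j, V3=-1.789-0.1493j, V4=-2.127-0.01862j, V5=-1.791-0.07817j, V6=-1.960-0.05377j
aux → i_V1=-0.006136+0.01026j

0.001154-0.0002046j A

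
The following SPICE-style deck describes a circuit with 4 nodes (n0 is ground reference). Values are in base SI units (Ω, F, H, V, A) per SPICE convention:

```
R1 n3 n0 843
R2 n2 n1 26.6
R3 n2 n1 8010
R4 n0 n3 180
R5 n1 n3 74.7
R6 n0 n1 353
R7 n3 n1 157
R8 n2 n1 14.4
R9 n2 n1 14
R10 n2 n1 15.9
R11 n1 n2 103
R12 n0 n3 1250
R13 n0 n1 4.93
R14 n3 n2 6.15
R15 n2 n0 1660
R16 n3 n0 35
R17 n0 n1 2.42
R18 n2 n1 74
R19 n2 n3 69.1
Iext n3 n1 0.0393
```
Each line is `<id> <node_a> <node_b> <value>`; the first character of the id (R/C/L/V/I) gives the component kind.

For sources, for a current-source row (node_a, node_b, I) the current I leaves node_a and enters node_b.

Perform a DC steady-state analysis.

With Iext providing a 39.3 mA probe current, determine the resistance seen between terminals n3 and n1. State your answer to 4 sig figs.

R_eq = 6.248 Ω

Apply KCL at each of the 3 non-ground nodes and solve the resulting linear system.
Node n1: branches {R2, R3, R5, R6, R7, R8, R9, R10, R11, R13, R17, R18, Iext} → V_1 = 0.01362
Node n2: branches {R2, R3, R8, R9, R10, R11, R14, R15, R18, R19} → V_2 = -0.08469
Node n3: branches {R1, R4, R5, R7, R12, R14, R16, R19, Iext} → V_3 = -0.2319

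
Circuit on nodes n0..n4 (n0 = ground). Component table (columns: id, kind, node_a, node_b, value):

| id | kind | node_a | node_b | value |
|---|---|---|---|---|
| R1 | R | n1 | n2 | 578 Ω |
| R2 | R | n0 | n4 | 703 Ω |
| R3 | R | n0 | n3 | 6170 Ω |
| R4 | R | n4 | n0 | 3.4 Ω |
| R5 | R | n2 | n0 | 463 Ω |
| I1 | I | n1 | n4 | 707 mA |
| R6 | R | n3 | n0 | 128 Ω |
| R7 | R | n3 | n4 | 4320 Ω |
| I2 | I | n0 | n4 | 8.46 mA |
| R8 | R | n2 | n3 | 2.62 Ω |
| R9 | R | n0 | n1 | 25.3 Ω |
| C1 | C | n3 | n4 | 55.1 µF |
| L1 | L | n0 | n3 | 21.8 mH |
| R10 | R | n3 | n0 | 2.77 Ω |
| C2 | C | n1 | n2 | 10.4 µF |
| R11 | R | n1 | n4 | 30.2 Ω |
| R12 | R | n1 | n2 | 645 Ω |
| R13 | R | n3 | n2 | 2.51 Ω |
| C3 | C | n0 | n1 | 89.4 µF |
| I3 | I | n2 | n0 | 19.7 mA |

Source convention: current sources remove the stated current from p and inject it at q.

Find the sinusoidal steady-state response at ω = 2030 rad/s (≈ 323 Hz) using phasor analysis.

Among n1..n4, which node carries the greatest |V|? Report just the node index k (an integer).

MNA unknowns: 4 node voltages V₁..V_4
R1: Y=0.001730+0.000j on G[1,2]
R2: Y=0.001422+0.000j on G[0,4]
R3: Y=0.0001621+0.000j on G[0,3]
R4: Y=0.2941+0.000j on G[4,0]
R5: Y=0.002160+0.000j on G[2,0]
I1: z[1]−=0.707, z[4]+=0.707
R6: Y=0.007812+0.000j on G[3,0]
R7: Y=0.0002315+0.000j on G[3,4]
I2: z[0]−=0.00846, z[4]+=0.00846
R8: Y=0.3817+0.000j on G[2,3]
R9: Y=0.03953+0.000j on G[0,1]
C1: Y=0.000+0.1119j on G[3,4]
L1: Y=0.000-0.02260j on G[0,3]
R10: Y=0.3610+0.000j on G[3,0]
C2: Y=0.000+0.02111j on G[1,2]
R11: Y=0.03311+0.000j on G[1,4]
R12: Y=0.001550+0.000j on G[1,2]
R13: Y=0.3984+0.000j on G[3,2]
C3: Y=0.000+0.1815j on G[0,1]
I3: z[2]−=0.0197, z[0]+=0.0197
solve → V1=-1.113+2.831j, V2=-0.07349+0.4758j, V3=0.01968+0.4953j, V4=1.788-0.3158j

1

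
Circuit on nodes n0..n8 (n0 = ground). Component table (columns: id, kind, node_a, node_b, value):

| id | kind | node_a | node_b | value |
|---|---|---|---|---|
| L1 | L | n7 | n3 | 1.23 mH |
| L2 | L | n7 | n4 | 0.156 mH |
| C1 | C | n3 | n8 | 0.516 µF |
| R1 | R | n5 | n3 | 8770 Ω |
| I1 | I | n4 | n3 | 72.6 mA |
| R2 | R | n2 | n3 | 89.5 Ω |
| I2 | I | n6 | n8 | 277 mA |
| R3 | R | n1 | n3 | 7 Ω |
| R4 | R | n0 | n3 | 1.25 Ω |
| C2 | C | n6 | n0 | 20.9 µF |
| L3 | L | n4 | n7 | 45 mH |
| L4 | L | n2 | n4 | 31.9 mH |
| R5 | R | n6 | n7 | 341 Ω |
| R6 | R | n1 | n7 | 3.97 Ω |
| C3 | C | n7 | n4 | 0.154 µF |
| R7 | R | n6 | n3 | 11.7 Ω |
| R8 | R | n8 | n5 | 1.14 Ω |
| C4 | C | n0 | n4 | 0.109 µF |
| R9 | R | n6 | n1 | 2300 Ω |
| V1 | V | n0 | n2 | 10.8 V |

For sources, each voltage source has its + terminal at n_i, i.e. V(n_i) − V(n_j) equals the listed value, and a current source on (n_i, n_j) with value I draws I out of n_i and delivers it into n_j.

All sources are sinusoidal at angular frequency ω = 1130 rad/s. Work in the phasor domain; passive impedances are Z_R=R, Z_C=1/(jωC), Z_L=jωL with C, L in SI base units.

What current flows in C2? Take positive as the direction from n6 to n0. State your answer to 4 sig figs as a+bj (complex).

Apply KCL at each of the 8 non-ground nodes and solve the resulting linear system.
Node n1: branches {R3, R6, R9} → V_1 = -0.3879+0.3891j
Node n2: branches {R2, L4, V1} → V_2 = -10.80+0.000j
Node n3: branches {L1, C1, R1, I1, R2, R3, R4, R7} → V_3 = -0.1253+0.4350j
Node n4: branches {L2, I1, L3, L4, C3, C4} → V_4 = -0.5822+0.3471j
Node n5: branches {R1, R8} → V_5 = 89.33-457.1j
Node n6: branches {I2, C2, R5, R7, R9} → V_6 = -2.936+1.213j
Node n7: branches {L1, L2, L3, R5, R6, C3} → V_7 = -0.5324+0.3616j
Node n8: branches {C1, I2, R8} → V_8 = 89.34-457.1j
Source currents: i(V1)=-0.1289+0.2786j

-0.02864-0.06933j A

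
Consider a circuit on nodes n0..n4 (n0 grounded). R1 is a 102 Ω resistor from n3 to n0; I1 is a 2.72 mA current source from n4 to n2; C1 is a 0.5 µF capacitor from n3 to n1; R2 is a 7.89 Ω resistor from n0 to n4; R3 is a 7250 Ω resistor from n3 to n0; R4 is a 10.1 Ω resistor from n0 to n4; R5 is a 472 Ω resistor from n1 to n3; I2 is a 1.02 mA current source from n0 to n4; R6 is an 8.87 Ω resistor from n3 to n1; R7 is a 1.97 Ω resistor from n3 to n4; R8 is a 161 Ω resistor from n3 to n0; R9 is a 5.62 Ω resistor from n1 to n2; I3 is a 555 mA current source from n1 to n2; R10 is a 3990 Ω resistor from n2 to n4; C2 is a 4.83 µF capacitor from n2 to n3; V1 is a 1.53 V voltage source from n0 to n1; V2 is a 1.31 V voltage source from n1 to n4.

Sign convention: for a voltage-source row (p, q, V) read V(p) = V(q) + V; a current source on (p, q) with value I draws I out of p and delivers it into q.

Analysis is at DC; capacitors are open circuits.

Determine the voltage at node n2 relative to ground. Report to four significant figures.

1.598 V

MNA unknowns: 4 node voltages V₁..V_4 plus 2 source currents (V1, V2)
R1: Y=0.009804 on G[3,0]
I1: z[4]−=0.00272, z[2]+=0.00272
C1: Y=0.000 on G[3,1]
R2: Y=0.1267 on G[0,4]
R3: Y=0.0001379 on G[3,0]
R4: Y=0.09901 on G[0,4]
R5: Y=0.002119 on G[1,3]
I2: z[0]−=0.00102, z[4]+=0.00102
R6: Y=0.1127 on G[3,1]
R7: Y=0.5076 on G[3,4]
R8: Y=0.006211 on G[3,0]
R9: Y=0.1779 on G[1,2]
I3: z[1]−=0.555, z[2]+=0.555
R10: Y=0.0002506 on G[2,4]
C2: Y=0.000 on G[2,3]
V1: row V0−V1=1.53, i_V1 at 0,1
V2: row V1−V4=1.31, i_V2 at 1,4
solve → V1=-1.530, V2=1.598, V3=-2.533, V4=-2.840
aux → i_V1=-0.6831, i_V2=-0.7966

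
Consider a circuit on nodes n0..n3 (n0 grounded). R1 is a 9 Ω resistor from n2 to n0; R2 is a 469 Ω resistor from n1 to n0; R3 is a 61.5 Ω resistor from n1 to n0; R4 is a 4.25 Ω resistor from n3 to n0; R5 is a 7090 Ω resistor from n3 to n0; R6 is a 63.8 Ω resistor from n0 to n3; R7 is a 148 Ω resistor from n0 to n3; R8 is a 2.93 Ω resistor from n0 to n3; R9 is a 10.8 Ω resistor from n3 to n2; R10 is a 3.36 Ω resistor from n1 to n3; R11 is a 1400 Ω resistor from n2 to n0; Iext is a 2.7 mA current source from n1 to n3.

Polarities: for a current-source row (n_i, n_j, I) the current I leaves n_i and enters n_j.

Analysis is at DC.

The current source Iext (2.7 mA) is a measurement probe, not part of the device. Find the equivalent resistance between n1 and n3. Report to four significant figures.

R_eq = 3.170 Ω

Apply KCL at each of the 3 non-ground nodes and solve the resulting linear system.
Node n1: branches {R2, R3, R10, Iext} → V_1 = -0.008322
Node n2: branches {R1, R9, R11} → V_2 = 0.0001067
Node n3: branches {R4, R5, R6, R7, R8, R9, R10, Iext} → V_3 = 0.0002356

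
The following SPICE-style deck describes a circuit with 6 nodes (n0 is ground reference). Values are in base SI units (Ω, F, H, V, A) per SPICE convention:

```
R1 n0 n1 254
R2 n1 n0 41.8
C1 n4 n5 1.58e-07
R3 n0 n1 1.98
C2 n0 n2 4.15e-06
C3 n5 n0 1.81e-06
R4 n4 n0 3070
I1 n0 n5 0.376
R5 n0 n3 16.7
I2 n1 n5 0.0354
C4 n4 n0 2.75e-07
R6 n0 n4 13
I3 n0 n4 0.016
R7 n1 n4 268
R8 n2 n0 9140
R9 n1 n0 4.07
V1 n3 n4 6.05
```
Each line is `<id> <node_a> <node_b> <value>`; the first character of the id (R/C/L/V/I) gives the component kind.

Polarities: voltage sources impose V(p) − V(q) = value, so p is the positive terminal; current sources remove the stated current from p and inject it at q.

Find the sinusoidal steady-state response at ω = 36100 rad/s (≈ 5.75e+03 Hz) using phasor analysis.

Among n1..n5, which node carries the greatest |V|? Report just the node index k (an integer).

5

MNA unknowns: 5 node voltages V₁..V_5 plus 1 source current (V1)
R1: Y=0.003937+0.000j on G[0,1]
R2: Y=0.02392+0.000j on G[1,0]
C1: Y=0.000+0.005704j on G[4,5]
R3: Y=0.5051+0.000j on G[0,1]
C2: Y=0.000+0.1498j on G[0,2]
C3: Y=0.000+0.06534j on G[5,0]
R4: Y=0.0003257+0.000j on G[4,0]
I1: z[0]−=0.376, z[5]+=0.376
R5: Y=0.05988+0.000j on G[0,3]
I2: z[1]−=0.0354, z[5]+=0.0354
C4: Y=0.000+0.009928j on G[4,0]
R6: Y=0.07692+0.000j on G[0,4]
I3: z[0]−=0.016, z[4]+=0.016
R7: Y=0.003731+0.000j on G[1,4]
R8: Y=0.0001094+0.000j on G[2,0]
R9: Y=0.2457+0.000j on G[1,0]
V1: row V3−V4=6.05, i_V1 at 3,4
solve → V1=-0.05574+0.001130j, V2=0.000+0.000j, V3=3.850+0.2370j, V4=-2.200+0.2370j, V5=-0.1766-5.772j
aux → i_V1=-0.2306-0.01419j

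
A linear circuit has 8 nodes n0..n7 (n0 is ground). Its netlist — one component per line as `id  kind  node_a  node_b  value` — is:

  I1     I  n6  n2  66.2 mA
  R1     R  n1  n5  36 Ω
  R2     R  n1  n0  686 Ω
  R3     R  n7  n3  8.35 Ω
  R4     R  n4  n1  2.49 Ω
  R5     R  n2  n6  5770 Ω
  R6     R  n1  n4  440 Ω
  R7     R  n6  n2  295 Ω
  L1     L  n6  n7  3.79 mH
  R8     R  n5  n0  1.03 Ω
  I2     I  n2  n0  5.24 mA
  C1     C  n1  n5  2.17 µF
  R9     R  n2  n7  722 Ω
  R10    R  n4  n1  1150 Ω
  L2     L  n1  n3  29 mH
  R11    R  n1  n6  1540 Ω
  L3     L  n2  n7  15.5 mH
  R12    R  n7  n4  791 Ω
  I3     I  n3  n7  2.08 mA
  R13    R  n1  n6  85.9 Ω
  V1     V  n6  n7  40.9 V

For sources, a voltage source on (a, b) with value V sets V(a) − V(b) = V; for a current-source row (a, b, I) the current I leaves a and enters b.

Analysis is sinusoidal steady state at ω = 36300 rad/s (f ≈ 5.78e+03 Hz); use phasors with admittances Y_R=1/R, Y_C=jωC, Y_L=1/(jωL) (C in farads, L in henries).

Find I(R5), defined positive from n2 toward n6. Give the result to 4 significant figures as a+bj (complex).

-0.0006762+0.002303j A

MNA unknowns: 7 node voltages V₁..V_7 plus 1 source current (V1)
I1: z[6]−=0.0662, z[2]+=0.0662
R1: Y=0.02778+0.000j on G[1,5]
R2: Y=0.001458+0.000j on G[1,0]
R3: Y=0.1198+0.000j on G[7,3]
R4: Y=0.4016+0.000j on G[4,1]
R5: Y=0.0001733+0.000j on G[2,6]
R6: Y=0.002273+0.000j on G[1,4]
R7: Y=0.003390+0.000j on G[6,2]
L1: Y=0.000-0.007269j on G[6,7]
R8: Y=0.9709+0.000j on G[5,0]
I2: z[2]−=0.00524, z[0]+=0.00524
C1: Y=0.000+0.07877j on G[1,5]
R9: Y=0.001385+0.000j on G[2,7]
R10: Y=0.0008696+0.000j on G[4,1]
L2: Y=0.000-0.0009499j on G[1,3]
R11: Y=0.0006494+0.000j on G[1,6]
L3: Y=0.000-0.001777j on G[2,7]
R12: Y=0.001264+0.000j on G[7,4]
I3: z[3]−=0.00208, z[7]+=0.00208
R13: Y=0.01164+0.000j on G[1,6]
V1: row V6−V7=40.9, i_V1 at 6,7
solve → V1=-0.02702+0.05829j, V2=-0.3078+10.73j, V3=-37.30-2.850j, V4=-0.1431+0.05016j, V5=-0.005357-8.753e-05j, V6=3.594-2.555j, V7=-37.31-2.555j
aux → i_V1=-0.1246+0.3768j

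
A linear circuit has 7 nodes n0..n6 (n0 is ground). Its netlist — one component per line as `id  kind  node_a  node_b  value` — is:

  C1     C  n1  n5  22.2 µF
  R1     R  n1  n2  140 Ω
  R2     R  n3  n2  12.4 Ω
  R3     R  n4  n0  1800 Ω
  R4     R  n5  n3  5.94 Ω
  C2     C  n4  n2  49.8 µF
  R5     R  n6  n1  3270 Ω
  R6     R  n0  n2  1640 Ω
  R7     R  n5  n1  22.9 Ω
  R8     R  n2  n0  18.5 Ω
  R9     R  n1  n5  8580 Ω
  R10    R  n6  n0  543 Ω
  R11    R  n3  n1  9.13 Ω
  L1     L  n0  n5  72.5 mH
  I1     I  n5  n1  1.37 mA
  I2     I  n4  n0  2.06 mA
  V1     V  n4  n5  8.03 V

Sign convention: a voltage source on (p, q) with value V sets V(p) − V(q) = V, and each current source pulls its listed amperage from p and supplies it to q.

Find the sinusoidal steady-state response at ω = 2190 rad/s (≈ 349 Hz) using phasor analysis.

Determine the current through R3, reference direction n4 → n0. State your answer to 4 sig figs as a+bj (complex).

MNA unknowns: 6 node voltages V₁..V_6 plus 1 source current (V1)
C1: Y=0.000+0.04862j on G[1,5]
R1: Y=0.007143+0.000j on G[1,2]
R2: Y=0.08065+0.000j on G[3,2]
R3: Y=0.0005556+0.000j on G[4,0]
R4: Y=0.1684+0.000j on G[5,3]
C2: Y=0.000+0.1091j on G[4,2]
R5: Y=0.0003058+0.000j on G[6,1]
R6: Y=0.0006098+0.000j on G[0,2]
R7: Y=0.04367+0.000j on G[5,1]
R8: Y=0.05405+0.000j on G[2,0]
R9: Y=0.0001166+0.000j on G[1,5]
R10: Y=0.001842+0.000j on G[6,0]
R11: Y=0.1095+0.000j on G[3,1]
L1: Y=0.000-0.006298j on G[0,5]
I1: z[5]−=0.00137, z[1]+=0.00137
I2: z[4]−=0.00206, z[0]+=0.00206
V1: row V4−V5=8.03, i_V1 at 4,5
solve → V1=-3.995-3.935j, V2=0.4433-0.5888j, V3=-3.772-3.315j, V4=2.383-4.219j, V5=-5.647-4.219j, V6=-0.5689-0.5603j
aux → i_V1=-0.3993-0.2093j

0.001324-0.002344j A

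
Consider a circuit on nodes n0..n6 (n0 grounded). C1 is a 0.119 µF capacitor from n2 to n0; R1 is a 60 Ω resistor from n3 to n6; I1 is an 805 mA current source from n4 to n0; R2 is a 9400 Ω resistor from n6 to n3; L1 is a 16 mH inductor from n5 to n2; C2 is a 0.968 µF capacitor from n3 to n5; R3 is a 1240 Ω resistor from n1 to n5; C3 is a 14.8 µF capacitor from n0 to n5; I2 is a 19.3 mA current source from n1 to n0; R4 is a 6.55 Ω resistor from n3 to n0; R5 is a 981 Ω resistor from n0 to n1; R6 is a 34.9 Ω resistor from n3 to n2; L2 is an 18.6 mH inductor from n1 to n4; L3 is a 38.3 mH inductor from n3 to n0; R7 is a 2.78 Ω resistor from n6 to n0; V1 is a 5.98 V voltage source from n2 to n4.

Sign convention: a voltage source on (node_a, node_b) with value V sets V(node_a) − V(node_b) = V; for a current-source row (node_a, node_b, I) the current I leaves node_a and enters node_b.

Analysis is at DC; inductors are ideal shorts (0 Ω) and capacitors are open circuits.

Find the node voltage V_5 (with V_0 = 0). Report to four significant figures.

-27.57 V

MNA unknowns: 6 node voltages V₁..V_6 plus 4 source currents (L1, L2, L3, V1)
C1: Y=0.000 on G[2,0]
R1: Y=0.01667 on G[3,6]
I1: z[4]−=0.805, z[0]+=0.805
R2: Y=0.0001064 on G[6,3]
L1: row V5−V2=0, i_L1 at 5,2
C2: Y=0.000 on G[3,5]
R3: Y=0.0008065 on G[1,5]
C3: Y=0.000 on G[0,5]
I2: z[1]−=0.0193, z[0]+=0.0193
R4: Y=0.1527 on G[3,0]
R5: Y=0.001019 on G[0,1]
R6: Y=0.02865 on G[3,2]
L2: row V1−V4=0, i_L2 at 1,4
L3: row V3−V0=0, i_L3 at 3,0
R7: Y=0.3597 on G[6,0]
V1: row V2−V4=5.98, i_V1 at 2,4
solve → V1=-33.55, V2=-27.57, V3=0.000, V4=-33.55, V5=-27.57, V6=0.000
aux → i_L1=-0.004823, i_L2=0.01973, i_L3=-0.7901, i_V1=0.7853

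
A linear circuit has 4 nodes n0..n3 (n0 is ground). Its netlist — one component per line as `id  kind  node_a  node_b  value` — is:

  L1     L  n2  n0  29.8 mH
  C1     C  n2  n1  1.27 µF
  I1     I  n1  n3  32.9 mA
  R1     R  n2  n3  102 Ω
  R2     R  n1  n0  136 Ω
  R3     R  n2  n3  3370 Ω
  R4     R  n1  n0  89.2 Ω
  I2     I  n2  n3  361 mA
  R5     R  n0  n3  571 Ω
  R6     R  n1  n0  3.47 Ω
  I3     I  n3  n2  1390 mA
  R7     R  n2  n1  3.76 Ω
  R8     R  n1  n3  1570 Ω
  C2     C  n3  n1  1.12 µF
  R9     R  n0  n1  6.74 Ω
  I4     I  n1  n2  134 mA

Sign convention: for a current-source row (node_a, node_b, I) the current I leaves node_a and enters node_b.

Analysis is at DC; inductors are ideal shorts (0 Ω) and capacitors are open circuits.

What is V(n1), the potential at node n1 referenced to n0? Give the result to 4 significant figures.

MNA unknowns: 3 node voltages V₁..V_3 plus 1 source current (L1)
L1: row V2−V0=0, i_L1 at 2,0
C1: Y=0.000 on G[2,1]
I1: z[1]−=0.0329, z[3]+=0.0329
R1: Y=0.009804 on G[2,3]
R2: Y=0.007353 on G[1,0]
R3: Y=0.0002967 on G[2,3]
R4: Y=0.01121 on G[1,0]
I2: z[2]−=0.361, z[3]+=0.361
R5: Y=0.001751 on G[0,3]
R6: Y=0.2882 on G[1,0]
I3: z[3]−=1.39, z[2]+=1.39
R7: Y=0.2660 on G[2,1]
R8: Y=0.0006369 on G[1,3]
C2: Y=0.000 on G[3,1]
R9: Y=0.1484 on G[0,1]
I4: z[1]−=0.134, z[2]+=0.134
solve → V1=-0.3017, V2=0.000, V3=-79.77
aux → i_L1=0.2770

-0.3017 V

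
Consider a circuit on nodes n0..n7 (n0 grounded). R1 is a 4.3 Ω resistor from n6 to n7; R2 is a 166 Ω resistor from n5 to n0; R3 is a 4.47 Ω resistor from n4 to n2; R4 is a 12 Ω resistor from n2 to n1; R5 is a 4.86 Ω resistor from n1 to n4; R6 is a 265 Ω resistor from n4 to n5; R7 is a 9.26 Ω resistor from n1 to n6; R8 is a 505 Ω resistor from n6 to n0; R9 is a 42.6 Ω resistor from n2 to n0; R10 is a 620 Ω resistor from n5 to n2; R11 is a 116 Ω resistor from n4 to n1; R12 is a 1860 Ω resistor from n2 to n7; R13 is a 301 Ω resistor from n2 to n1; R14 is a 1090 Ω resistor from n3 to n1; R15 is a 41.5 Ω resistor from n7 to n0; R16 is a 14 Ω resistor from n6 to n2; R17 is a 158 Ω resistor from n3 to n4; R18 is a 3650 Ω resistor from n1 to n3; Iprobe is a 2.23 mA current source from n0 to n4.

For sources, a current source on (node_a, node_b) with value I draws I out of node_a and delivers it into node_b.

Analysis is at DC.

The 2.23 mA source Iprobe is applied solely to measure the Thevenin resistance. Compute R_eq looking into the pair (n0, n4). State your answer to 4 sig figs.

Element admittances at DC:
  Y(R1) = 0.2326 S between n6,n7
  Y(R2) = 0.006024 S between n5,n0
  Y(R3) = 0.2237 S between n4,n2
  Y(R4) = 0.08333 S between n2,n1
  Y(R5) = 0.2058 S between n1,n4
  Y(R6) = 0.003774 S between n4,n5
  Y(R7) = 0.1080 S between n1,n6
  Y(R8) = 0.001980 S between n6,n0
  Y(R9) = 0.02347 S between n2,n0
  Y(R10) = 0.001613 S between n5,n2
  Y(R11) = 0.008621 S between n4,n1
  Y(R12) = 0.0005376 S between n2,n7
  Y(R13) = 0.003322 S between n2,n1
  Y(R14) = 0.0009174 S between n3,n1
  Y(R15) = 0.02410 S between n7,n0
  Y(R16) = 0.07143 S between n6,n2
  Y(R17) = 0.006329 S between n3,n4
  Y(R18) = 0.0002740 S between n1,n3
  Iprobe: injects 0.00223 A into n4 (from n0)
Assemble and solve the 7×7 MNA system:
  V(n1)=0.04820  V(n2)=0.04635  V(n3)=0.05148  V(n4)=0.05209  V(n5)=0.02378  V(n6)=0.04192  V(n7)=0.03800

R_eq = 23.36 Ω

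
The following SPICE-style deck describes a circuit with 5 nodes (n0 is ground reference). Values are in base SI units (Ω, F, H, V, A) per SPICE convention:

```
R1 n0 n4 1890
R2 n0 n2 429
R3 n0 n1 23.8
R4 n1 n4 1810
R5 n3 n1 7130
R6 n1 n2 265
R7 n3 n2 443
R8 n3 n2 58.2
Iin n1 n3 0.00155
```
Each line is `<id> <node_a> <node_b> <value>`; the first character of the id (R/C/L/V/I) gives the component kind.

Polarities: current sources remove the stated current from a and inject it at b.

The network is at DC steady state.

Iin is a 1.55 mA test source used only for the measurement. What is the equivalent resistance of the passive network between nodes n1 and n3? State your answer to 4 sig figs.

Apply KCL at each of the 4 non-ground nodes and solve the resulting linear system.
Node n1: branches {R3, R4, R5, R6, Iin} → V_1 = -0.01313
Node n2: branches {R2, R6, R7, R8} → V_2 = 0.2382
Node n3: branches {R5, R7, R8, Iin} → V_3 = 0.3156
Node n4: branches {R1, R4} → V_4 = -0.006708

R_eq = 212.1 Ω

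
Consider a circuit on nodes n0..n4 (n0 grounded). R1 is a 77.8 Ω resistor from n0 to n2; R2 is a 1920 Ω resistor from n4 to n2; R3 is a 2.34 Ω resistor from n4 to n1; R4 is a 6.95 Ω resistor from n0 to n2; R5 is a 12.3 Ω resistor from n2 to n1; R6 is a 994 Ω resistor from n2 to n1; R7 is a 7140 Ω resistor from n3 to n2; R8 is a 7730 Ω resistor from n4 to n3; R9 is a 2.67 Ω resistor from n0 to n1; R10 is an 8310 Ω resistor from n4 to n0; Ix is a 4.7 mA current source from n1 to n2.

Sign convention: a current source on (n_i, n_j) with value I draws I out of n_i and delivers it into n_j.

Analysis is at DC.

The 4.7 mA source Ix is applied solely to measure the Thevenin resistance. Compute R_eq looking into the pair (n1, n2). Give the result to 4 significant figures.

R_eq = 5.171 Ω

Apply KCL at each of the 4 non-ground nodes and solve the resulting linear system.
Node n1: branches {R3, R5, R6, R9, Ix} → V_1 = -0.007168
Node n2: branches {R1, R2, R4, R5, R6, R7, Ix} → V_2 = 0.01713
Node n3: branches {R7, R8} → V_3 = 0.005482
Node n4: branches {R2, R3, R8, R10} → V_4 = -0.007133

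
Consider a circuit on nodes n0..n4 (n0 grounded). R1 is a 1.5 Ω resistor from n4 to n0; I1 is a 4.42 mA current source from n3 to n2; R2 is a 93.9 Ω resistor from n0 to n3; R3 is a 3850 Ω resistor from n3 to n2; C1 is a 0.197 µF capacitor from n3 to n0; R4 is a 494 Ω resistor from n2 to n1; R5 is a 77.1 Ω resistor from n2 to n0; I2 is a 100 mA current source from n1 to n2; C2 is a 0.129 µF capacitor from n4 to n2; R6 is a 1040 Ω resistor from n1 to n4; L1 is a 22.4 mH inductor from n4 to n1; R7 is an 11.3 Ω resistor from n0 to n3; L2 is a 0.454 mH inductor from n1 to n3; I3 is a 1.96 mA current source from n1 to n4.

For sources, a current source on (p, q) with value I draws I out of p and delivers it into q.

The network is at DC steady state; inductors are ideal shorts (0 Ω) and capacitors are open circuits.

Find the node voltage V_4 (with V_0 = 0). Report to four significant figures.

Element admittances at DC:
  Y(R1) = 0.6667 S between n4,n0
  I1: injects 0.00442 A into n2 (from n3)
  Y(R2) = 0.01065 S between n0,n3
  Y(R3) = 0.0002597 S between n3,n2
  Y(C1) = 0.000 S between n3,n0
  Y(R4) = 0.002024 S between n2,n1
  Y(R5) = 0.01297 S between n2,n0
  I2: injects 0.1 A into n2 (from n1)
  Y(C2) = 0.000 S between n4,n2
  Y(R6) = 0.0009615 S between n1,n4
  L1: short n4↔n1 (DC inductor)
  Y(R7) = 0.08850 S between n0,n3
  L2: short n1↔n3 (DC inductor)
  I3: injects 0.00196 A into n4 (from n1)
Assemble and solve the 6×6 MNA system:
  V(n1)=-0.1156  V(n2)=6.828  V(n3)=-0.1156  V(n4)=-0.1156
  i(L1)=0.07906  i(L2)=-0.008849

-0.1156 V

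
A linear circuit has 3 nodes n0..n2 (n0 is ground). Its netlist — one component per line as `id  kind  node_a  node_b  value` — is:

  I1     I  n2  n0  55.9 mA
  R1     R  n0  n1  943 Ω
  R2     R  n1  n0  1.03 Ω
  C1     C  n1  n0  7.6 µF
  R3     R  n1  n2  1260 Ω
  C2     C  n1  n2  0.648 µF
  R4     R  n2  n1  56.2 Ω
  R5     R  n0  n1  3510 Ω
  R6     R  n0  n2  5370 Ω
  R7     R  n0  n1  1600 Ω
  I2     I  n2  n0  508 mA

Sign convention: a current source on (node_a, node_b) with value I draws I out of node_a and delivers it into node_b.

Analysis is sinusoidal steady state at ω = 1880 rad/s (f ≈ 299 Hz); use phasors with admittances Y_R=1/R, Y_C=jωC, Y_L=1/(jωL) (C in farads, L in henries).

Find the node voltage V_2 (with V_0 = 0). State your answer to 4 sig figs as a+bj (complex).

Element admittances at ω=1880 rad/s:
  I1: injects 0.0559 A into n0 (from n2)
  Y(R1) = 0.001060+0.000j S between n0,n1
  Y(R2) = 0.9709+0.000j S between n1,n0
  Y(C1) = 0.000+0.01429j S between n1,n0
  Y(R3) = 0.0007937+0.000j S between n1,n2
  Y(C2) = 0.000+0.001218j S between n1,n2
  Y(R4) = 0.01779+0.000j S between n2,n1
  Y(R5) = 0.0002849+0.000j S between n0,n1
  Y(R6) = 0.0001862+0.000j S between n0,n2
  Y(R7) = 0.0006250+0.000j S between n0,n1
  I2: injects 0.508 A into n0 (from n2)
Assemble and solve the 2×2 MNA system:
  V(n1)=-0.5737+0.008053j  V(n2)=-30.48+1.949j

-30.48+1.949j V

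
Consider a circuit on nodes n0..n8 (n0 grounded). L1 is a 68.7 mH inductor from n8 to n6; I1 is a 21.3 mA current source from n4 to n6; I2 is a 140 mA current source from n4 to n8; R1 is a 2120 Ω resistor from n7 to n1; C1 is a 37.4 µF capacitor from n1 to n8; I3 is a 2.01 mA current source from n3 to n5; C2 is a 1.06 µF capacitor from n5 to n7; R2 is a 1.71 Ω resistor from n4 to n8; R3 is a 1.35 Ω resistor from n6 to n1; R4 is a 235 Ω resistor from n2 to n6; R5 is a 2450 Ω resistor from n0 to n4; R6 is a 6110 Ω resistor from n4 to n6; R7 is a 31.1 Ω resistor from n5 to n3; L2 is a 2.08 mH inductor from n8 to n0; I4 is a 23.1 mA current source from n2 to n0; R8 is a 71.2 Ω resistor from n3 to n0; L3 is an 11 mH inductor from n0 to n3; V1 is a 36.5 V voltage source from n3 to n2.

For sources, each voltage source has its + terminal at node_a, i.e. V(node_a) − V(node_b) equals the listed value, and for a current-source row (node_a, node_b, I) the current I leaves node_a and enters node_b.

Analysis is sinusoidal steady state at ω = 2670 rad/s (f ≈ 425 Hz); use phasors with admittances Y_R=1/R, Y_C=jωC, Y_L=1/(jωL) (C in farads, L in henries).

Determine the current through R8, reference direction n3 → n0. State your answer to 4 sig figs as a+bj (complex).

0.02222+0.04213j A

Apply KCL at each of the 8 non-ground nodes and solve the resulting linear system.
Node n1: branches {R1, C1, R3} → V_1 = 0.04451+0.5193j
Node n2: branches {R4, I4, V1} → V_2 = -34.92+3.000j
Node n3: branches {I3, R7, R8, L3, V1} → V_3 = 1.582+3.000j
Node n4: branches {I1, I2, R2, R5, R6} → V_4 = -0.3426-0.8172j
Node n5: branches {I3, C2, R7} → V_5 = 1.628+2.961j
Node n6: branches {L1, I1, R3, R4, R6} → V_6 = -0.1365+0.5327j
Node n7: branches {R1, C2} → V_7 = 1.189+3.152j
Node n8: branches {L1, I2, C1, R2, L2} → V_8 = -0.06705-0.8182j
Source currents: i(V1)=-0.1249+0.01050j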